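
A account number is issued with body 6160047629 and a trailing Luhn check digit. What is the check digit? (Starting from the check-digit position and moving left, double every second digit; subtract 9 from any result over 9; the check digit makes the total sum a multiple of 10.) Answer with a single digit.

7

Partial digits right→left: 9 2 6 7 4 0 0 6 1 6
Double every second digit counting from the check-digit position (so the 1st, 3rd, 5th, ... of the partial from the right).
  doubled (with −9 where >9): 9 3 8 0 2 → sum 22
  kept as-is: 2 7 0 6 6 → sum 21
Total = 22 + 21 = 43.
Check digit = (10 − (43 mod 10)) mod 10 = 7.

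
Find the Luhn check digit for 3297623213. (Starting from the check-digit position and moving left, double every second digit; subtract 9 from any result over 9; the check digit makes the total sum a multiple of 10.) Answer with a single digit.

Partial digits right→left: 3 1 2 3 2 6 7 9 2 3
Double every second digit counting from the check-digit position (so the 1st, 3rd, 5th, ... of the partial from the right).
  doubled (with −9 where >9): 6 4 4 5 4 → sum 23
  kept as-is: 1 3 6 9 3 → sum 22
Total = 23 + 22 = 45.
Check digit = (10 − (45 mod 10)) mod 10 = 5.

5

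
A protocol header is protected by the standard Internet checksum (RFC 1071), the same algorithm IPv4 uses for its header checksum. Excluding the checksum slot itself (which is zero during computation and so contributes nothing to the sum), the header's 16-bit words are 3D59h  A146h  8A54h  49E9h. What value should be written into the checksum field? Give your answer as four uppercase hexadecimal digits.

4D22

One's-complement addition (fold any carry out of bit 15 back into bit 0):
  0x3D59 + 0xA146 = 0x0DE9F
  0xDE9F + 0x8A54 = 0x168F3 → wrap carry → 0x68F4
  0x68F4 + 0x49E9 = 0x0B2DD
One's-complement sum = 0xB2DD.
Checksum = ~0xB2DD & 0xFFFF = 0x4D22.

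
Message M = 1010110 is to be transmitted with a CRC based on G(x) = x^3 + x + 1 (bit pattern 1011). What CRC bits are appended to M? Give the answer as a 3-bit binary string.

Append 3 zeros: 1010110000. Divide by 1011 (XOR where the leading bit is 1):
  pos 0: 1010 XOR 1011 = 0001
  pos 3: 1110 XOR 1011 = 0101
  pos 4: 1010 XOR 1011 = 0001
Remainder (last 3 bits) = 100. This is the CRC / FCS.

100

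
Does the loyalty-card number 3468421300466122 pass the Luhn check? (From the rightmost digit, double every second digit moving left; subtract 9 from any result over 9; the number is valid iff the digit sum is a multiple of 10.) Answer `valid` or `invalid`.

From the right, keep odd positions and double even positions (subtract 9 from any doubled value over 9):
  doubled (positions 2,4,...): 4 3 8 0 2 8 3 6 → sum 34
  kept (positions 1,3,...): 2 1 6 0 3 2 8 4 → sum 26
Total = 60.
60 mod 10 = 0, so the number is valid.

valid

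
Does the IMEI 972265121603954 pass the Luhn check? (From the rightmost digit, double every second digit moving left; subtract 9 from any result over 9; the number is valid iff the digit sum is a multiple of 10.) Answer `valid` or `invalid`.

From the right, keep odd positions and double even positions (subtract 9 from any doubled value over 9):
  doubled (positions 2,4,...): 1 6 3 4 1 4 5 → sum 24
  kept (positions 1,3,...): 4 9 0 1 1 6 2 9 → sum 32
Total = 56.
56 mod 10 = 6, so the number is invalid.

invalid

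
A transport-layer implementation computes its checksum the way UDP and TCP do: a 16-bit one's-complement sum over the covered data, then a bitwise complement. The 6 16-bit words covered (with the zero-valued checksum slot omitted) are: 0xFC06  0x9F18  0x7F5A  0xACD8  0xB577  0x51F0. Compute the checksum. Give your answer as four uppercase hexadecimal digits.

3145

One's-complement addition (fold any carry out of bit 15 back into bit 0):
  0xFC06 + 0x9F18 = 0x19B1E → wrap carry → 0x9B1F
  0x9B1F + 0x7F5A = 0x11A79 → wrap carry → 0x1A7A
  0x1A7A + 0xACD8 = 0x0C752
  0xC752 + 0xB577 = 0x17CC9 → wrap carry → 0x7CCA
  0x7CCA + 0x51F0 = 0x0CEBA
One's-complement sum = 0xCEBA.
Checksum = ~0xCEBA & 0xFFFF = 0x3145.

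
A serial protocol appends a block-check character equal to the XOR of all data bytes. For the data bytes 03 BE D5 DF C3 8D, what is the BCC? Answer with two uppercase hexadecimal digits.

F9

XOR the bytes together:
  start with 0x03
  0x03 ⊕ 0xBE = 0xBD
  0xBD ⊕ 0xD5 = 0x68
  0x68 ⊕ 0xDF = 0xB7
  0xB7 ⊕ 0xC3 = 0x74
  0x74 ⊕ 0x8D = 0xF9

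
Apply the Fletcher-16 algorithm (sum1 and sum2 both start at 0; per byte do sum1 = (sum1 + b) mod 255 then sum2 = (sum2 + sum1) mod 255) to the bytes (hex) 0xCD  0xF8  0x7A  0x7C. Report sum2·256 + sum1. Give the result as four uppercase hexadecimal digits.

Running sums (mod 255):
  after byte 0 (0xCD): sum1=205, sum2=205
  after byte 1 (0xF8): sum1=198, sum2=148
  after byte 2 (0x7A): sum1=65, sum2=213
  after byte 3 (0x7C): sum1=189, sum2=147
Checksum = sum2·256 + sum1 = 147·256 + 189 = 37821 = 0x93BD.

93BD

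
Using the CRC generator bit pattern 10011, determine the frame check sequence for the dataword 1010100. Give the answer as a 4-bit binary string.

Append 4 zeros: 10101000000. Divide by 10011 (XOR where the leading bit is 1):
  pos 0: 10101 XOR 10011 = 00110
  pos 2: 11000 XOR 10011 = 01011
  pos 3: 10110 XOR 10011 = 00101
  pos 5: 10100 XOR 10011 = 00111
Remainder (last 4 bits) = 1110. This is the CRC / FCS.

1110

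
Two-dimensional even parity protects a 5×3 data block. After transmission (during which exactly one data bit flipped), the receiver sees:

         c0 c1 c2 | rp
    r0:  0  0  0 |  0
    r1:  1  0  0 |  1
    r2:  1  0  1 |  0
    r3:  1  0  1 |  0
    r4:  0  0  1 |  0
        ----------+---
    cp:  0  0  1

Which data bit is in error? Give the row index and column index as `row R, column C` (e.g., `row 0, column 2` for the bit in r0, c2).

row 4, column 0

Recompute each row's even parity and compare to rp:
  r0: data parity 0, sent rp 0 → ok
  r1: data parity 1, sent rp 1 → ok
  r2: data parity 0, sent rp 0 → ok
  r3: data parity 0, sent rp 0 → ok
  r4: data parity 1, sent rp 0 → mismatch
Recompute each column's even parity and compare to cp:
  c0: data parity 1, sent cp 0 → mismatch
  c1: data parity 0, sent cp 0 → ok
  c2: data parity 1, sent cp 1 → ok
Exactly one row (r4) and one column (c0) fail → the flipped bit is at their intersection.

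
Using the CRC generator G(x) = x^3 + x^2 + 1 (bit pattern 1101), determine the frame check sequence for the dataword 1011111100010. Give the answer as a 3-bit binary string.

100

Append 3 zeros: 1011111100010000. Divide by 1101 (XOR where the leading bit is 1):
  pos 0: 1011 XOR 1101 = 0110
  pos 1: 1101 XOR 1101 = 0000
  pos 5: 1110 XOR 1101 = 0011
  pos 7: 1100 XOR 1101 = 0001
  pos 10: 1100 XOR 1101 = 0001
Remainder (last 3 bits) = 100. This is the CRC / FCS.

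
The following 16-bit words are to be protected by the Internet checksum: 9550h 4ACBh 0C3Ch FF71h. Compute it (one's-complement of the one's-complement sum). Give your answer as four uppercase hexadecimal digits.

One's-complement addition (fold any carry out of bit 15 back into bit 0):
  0x9550 + 0x4ACB = 0x0E01B
  0xE01B + 0x0C3C = 0x0EC57
  0xEC57 + 0xFF71 = 0x1EBC8 → wrap carry → 0xEBC9
One's-complement sum = 0xEBC9.
Checksum = ~0xEBC9 & 0xFFFF = 0x1436.

1436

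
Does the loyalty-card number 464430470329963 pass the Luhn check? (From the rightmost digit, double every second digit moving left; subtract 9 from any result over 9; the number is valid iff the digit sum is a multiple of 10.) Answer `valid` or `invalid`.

From the right, keep odd positions and double even positions (subtract 9 from any doubled value over 9):
  doubled (positions 2,4,...): 3 9 6 5 0 8 3 → sum 34
  kept (positions 1,3,...): 3 9 2 0 4 3 4 4 → sum 29
Total = 63.
63 mod 10 = 3, so the number is invalid.

invalid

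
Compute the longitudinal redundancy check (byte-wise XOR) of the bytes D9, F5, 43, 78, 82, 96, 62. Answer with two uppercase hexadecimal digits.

XOR the bytes together:
  start with 0xD9
  0xD9 ⊕ 0xF5 = 0x2C
  0x2C ⊕ 0x43 = 0x6F
  0x6F ⊕ 0x78 = 0x17
  0x17 ⊕ 0x82 = 0x95
  0x95 ⊕ 0x96 = 0x03
  0x03 ⊕ 0x62 = 0x61

61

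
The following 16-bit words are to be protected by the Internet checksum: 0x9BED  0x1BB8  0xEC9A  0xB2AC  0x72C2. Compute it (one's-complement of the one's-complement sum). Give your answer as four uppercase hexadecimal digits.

3650

One's-complement addition (fold any carry out of bit 15 back into bit 0):
  0x9BED + 0x1BB8 = 0x0B7A5
  0xB7A5 + 0xEC9A = 0x1A43F → wrap carry → 0xA440
  0xA440 + 0xB2AC = 0x156EC → wrap carry → 0x56ED
  0x56ED + 0x72C2 = 0x0C9AF
One's-complement sum = 0xC9AF.
Checksum = ~0xC9AF & 0xFFFF = 0x3650.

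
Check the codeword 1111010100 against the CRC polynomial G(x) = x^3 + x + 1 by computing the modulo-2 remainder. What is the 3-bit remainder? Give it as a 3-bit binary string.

000

Modulo-2 division of 1111010100 by 1011:
  pos 0: 1111 XOR 1011 = 0100
  pos 1: 1000 XOR 1011 = 0011
  pos 3: 1110 XOR 1011 = 0101
  pos 4: 1011 XOR 1011 = 0000
Remainder = 000 (zero — the frame passes the CRC check).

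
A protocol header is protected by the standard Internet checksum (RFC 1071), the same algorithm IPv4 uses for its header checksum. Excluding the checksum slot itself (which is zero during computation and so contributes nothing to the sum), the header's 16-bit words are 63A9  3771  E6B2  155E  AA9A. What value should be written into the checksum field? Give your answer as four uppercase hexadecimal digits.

BE39

One's-complement addition (fold any carry out of bit 15 back into bit 0):
  0x63A9 + 0x3771 = 0x09B1A
  0x9B1A + 0xE6B2 = 0x181CC → wrap carry → 0x81CD
  0x81CD + 0x155E = 0x0972B
  0x972B + 0xAA9A = 0x141C5 → wrap carry → 0x41C6
One's-complement sum = 0x41C6.
Checksum = ~0x41C6 & 0xFFFF = 0xBE39.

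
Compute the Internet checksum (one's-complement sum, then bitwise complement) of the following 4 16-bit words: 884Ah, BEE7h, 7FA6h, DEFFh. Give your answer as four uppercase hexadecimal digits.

One's-complement addition (fold any carry out of bit 15 back into bit 0):
  0x884A + 0xBEE7 = 0x14731 → wrap carry → 0x4732
  0x4732 + 0x7FA6 = 0x0C6D8
  0xC6D8 + 0xDEFF = 0x1A5D7 → wrap carry → 0xA5D8
One's-complement sum = 0xA5D8.
Checksum = ~0xA5D8 & 0xFFFF = 0x5A27.

5A27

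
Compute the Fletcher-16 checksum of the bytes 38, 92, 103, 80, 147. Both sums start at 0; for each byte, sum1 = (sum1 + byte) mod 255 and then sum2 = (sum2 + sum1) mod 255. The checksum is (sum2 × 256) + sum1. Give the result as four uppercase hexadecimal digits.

9ACD

Running sums (mod 255):
  after byte 0 (38): sum1=38, sum2=38
  after byte 1 (92): sum1=130, sum2=168
  after byte 2 (103): sum1=233, sum2=146
  after byte 3 (80): sum1=58, sum2=204
  after byte 4 (147): sum1=205, sum2=154
Checksum = sum2·256 + sum1 = 154·256 + 205 = 39629 = 0x9ACD.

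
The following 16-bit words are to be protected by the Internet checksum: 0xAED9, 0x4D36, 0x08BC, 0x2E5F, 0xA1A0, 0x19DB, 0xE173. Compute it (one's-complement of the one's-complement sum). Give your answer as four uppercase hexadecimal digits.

2FE5

One's-complement addition (fold any carry out of bit 15 back into bit 0):
  0xAED9 + 0x4D36 = 0x0FC0F
  0xFC0F + 0x08BC = 0x104CB → wrap carry → 0x04CC
  0x04CC + 0x2E5F = 0x0332B
  0x332B + 0xA1A0 = 0x0D4CB
  0xD4CB + 0x19DB = 0x0EEA6
  0xEEA6 + 0xE173 = 0x1D019 → wrap carry → 0xD01A
One's-complement sum = 0xD01A.
Checksum = ~0xD01A & 0xFFFF = 0x2FE5.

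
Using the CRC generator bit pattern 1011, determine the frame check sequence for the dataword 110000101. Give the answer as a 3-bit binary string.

001

Append 3 zeros: 110000101000. Divide by 1011 (XOR where the leading bit is 1):
  pos 0: 1100 XOR 1011 = 0111
  pos 1: 1110 XOR 1011 = 0101
  pos 2: 1010 XOR 1011 = 0001
  pos 5: 1101 XOR 1011 = 0110
  pos 6: 1100 XOR 1011 = 0111
  pos 7: 1110 XOR 1011 = 0101
  pos 8: 1010 XOR 1011 = 0001
Remainder (last 3 bits) = 001. This is the CRC / FCS.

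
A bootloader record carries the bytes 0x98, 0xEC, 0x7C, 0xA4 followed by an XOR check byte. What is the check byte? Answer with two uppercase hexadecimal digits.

AC

XOR the bytes together:
  start with 0x98
  0x98 ⊕ 0xEC = 0x74
  0x74 ⊕ 0x7C = 0x08
  0x08 ⊕ 0xA4 = 0xAC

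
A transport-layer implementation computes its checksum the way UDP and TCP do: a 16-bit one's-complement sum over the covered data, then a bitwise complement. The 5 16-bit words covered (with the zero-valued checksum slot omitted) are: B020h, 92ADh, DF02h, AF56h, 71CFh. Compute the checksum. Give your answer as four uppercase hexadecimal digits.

BD08

One's-complement addition (fold any carry out of bit 15 back into bit 0):
  0xB020 + 0x92AD = 0x142CD → wrap carry → 0x42CE
  0x42CE + 0xDF02 = 0x121D0 → wrap carry → 0x21D1
  0x21D1 + 0xAF56 = 0x0D127
  0xD127 + 0x71CF = 0x142F6 → wrap carry → 0x42F7
One's-complement sum = 0x42F7.
Checksum = ~0x42F7 & 0xFFFF = 0xBD08.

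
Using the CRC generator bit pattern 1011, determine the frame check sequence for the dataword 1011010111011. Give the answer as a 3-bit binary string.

000

Append 3 zeros: 1011010111011000. Divide by 1011 (XOR where the leading bit is 1):
  pos 0: 1011 XOR 1011 = 0000
  pos 5: 1011 XOR 1011 = 0000
  pos 9: 1011 XOR 1011 = 0000
Remainder (last 3 bits) = 000. This is the CRC / FCS.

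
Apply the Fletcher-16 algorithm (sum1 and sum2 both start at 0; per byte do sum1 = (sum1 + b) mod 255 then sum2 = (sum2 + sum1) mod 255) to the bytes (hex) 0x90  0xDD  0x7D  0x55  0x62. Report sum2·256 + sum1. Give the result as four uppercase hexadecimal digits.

Running sums (mod 255):
  after byte 0 (0x90): sum1=144, sum2=144
  after byte 1 (0xDD): sum1=110, sum2=254
  after byte 2 (0x7D): sum1=235, sum2=234
  after byte 3 (0x55): sum1=65, sum2=44
  after byte 4 (0x62): sum1=163, sum2=207
Checksum = sum2·256 + sum1 = 207·256 + 163 = 53155 = 0xCFA3.

CFA3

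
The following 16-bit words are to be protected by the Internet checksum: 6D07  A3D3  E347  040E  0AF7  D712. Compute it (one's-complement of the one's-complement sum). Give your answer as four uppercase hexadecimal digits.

25C5

One's-complement addition (fold any carry out of bit 15 back into bit 0):
  0x6D07 + 0xA3D3 = 0x110DA → wrap carry → 0x10DB
  0x10DB + 0xE347 = 0x0F422
  0xF422 + 0x040E = 0x0F830
  0xF830 + 0x0AF7 = 0x10327 → wrap carry → 0x0328
  0x0328 + 0xD712 = 0x0DA3A
One's-complement sum = 0xDA3A.
Checksum = ~0xDA3A & 0xFFFF = 0x25C5.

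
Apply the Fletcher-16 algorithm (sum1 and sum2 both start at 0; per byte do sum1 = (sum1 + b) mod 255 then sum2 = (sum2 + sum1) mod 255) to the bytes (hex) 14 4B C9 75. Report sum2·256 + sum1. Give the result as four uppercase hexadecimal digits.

3B9E

Running sums (mod 255):
  after byte 0 (14): sum1=20, sum2=20
  after byte 1 (4B): sum1=95, sum2=115
  after byte 2 (C9): sum1=41, sum2=156
  after byte 3 (75): sum1=158, sum2=59
Checksum = sum2·256 + sum1 = 59·256 + 158 = 15262 = 0x3B9E.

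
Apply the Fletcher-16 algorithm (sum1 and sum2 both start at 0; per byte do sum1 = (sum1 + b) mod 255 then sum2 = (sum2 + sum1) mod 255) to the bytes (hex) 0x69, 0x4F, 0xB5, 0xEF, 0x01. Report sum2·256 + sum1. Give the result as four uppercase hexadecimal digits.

Running sums (mod 255):
  after byte 0 (0x69): sum1=105, sum2=105
  after byte 1 (0x4F): sum1=184, sum2=34
  after byte 2 (0xB5): sum1=110, sum2=144
  after byte 3 (0xEF): sum1=94, sum2=238
  after byte 4 (0x01): sum1=95, sum2=78
Checksum = sum2·256 + sum1 = 78·256 + 95 = 20063 = 0x4E5F.

4E5F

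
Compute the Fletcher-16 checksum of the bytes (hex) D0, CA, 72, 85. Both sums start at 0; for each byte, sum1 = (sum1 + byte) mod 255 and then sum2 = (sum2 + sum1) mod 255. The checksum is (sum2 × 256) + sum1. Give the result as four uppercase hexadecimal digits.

0E93

Running sums (mod 255):
  after byte 0 (D0): sum1=208, sum2=208
  after byte 1 (CA): sum1=155, sum2=108
  after byte 2 (72): sum1=14, sum2=122
  after byte 3 (85): sum1=147, sum2=14
Checksum = sum2·256 + sum1 = 14·256 + 147 = 3731 = 0x0E93.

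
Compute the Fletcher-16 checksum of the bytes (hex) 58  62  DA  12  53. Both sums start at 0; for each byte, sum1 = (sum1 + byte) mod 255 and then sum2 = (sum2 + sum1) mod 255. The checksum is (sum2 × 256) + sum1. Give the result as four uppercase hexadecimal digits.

Running sums (mod 255):
  after byte 0 (58): sum1=88, sum2=88
  after byte 1 (62): sum1=186, sum2=19
  after byte 2 (DA): sum1=149, sum2=168
  after byte 3 (12): sum1=167, sum2=80
  after byte 4 (53): sum1=250, sum2=75
Checksum = sum2·256 + sum1 = 75·256 + 250 = 19450 = 0x4BFA.

4BFA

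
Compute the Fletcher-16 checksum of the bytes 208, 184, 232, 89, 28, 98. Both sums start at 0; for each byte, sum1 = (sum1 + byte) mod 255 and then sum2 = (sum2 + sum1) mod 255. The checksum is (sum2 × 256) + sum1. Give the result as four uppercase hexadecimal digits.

Running sums (mod 255):
  after byte 0 (208): sum1=208, sum2=208
  after byte 1 (184): sum1=137, sum2=90
  after byte 2 (232): sum1=114, sum2=204
  after byte 3 (89): sum1=203, sum2=152
  after byte 4 (28): sum1=231, sum2=128
  after byte 5 (98): sum1=74, sum2=202
Checksum = sum2·256 + sum1 = 202·256 + 74 = 51786 = 0xCA4A.

CA4A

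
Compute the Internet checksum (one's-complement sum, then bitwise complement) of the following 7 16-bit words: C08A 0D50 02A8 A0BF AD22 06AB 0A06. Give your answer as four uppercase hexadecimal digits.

D0E9

One's-complement addition (fold any carry out of bit 15 back into bit 0):
  0xC08A + 0x0D50 = 0x0CDDA
  0xCDDA + 0x02A8 = 0x0D082
  0xD082 + 0xA0BF = 0x17141 → wrap carry → 0x7142
  0x7142 + 0xAD22 = 0x11E64 → wrap carry → 0x1E65
  0x1E65 + 0x06AB = 0x02510
  0x2510 + 0x0A06 = 0x02F16
One's-complement sum = 0x2F16.
Checksum = ~0x2F16 & 0xFFFF = 0xD0E9.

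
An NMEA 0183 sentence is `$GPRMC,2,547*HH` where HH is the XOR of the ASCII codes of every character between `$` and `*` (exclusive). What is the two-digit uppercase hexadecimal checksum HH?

4F

XOR the ASCII codes of the payload characters:
  'G' = 0x47 → acc = 0x47
  'P' = 0x50 → acc = 0x17
  'R' = 0x52 → acc = 0x45
  'M' = 0x4D → acc = 0x08
  'C' = 0x43 → acc = 0x4B
  ',' = 0x2C → acc = 0x67
  '2' = 0x32 → acc = 0x55
  ',' = 0x2C → acc = 0x79
  '5' = 0x35 → acc = 0x4C
  '4' = 0x34 → acc = 0x78
  '7' = 0x37 → acc = 0x4F
Checksum = 0x4F.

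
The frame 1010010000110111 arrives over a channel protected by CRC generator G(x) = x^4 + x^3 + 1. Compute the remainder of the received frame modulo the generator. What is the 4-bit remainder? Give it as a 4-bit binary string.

1000

Modulo-2 division of 1010010000110111 by 11001:
  pos 0: 10100 XOR 11001 = 01101
  pos 1: 11011 XOR 11001 = 00010
  pos 4: 10000 XOR 11001 = 01001
  pos 5: 10010 XOR 11001 = 01011
  pos 6: 10111 XOR 11001 = 01110
  pos 7: 11101 XOR 11001 = 00100
  pos 9: 10001 XOR 11001 = 01000
  pos 10: 10001 XOR 11001 = 01000
  pos 11: 10001 XOR 11001 = 01000
Remainder = 1000 (nonzero — an error is detected).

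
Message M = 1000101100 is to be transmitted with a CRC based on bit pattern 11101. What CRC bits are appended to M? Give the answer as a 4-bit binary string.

Append 4 zeros: 10001011000000. Divide by 11101 (XOR where the leading bit is 1):
  pos 0: 10001 XOR 11101 = 01100
  pos 1: 11000 XOR 11101 = 00101
  pos 3: 10111 XOR 11101 = 01010
  pos 4: 10100 XOR 11101 = 01001
  pos 5: 10010 XOR 11101 = 01111
  pos 6: 11110 XOR 11101 = 00011
  pos 9: 11000 XOR 11101 = 00101
Remainder (last 4 bits) = 0101. This is the CRC / FCS.

0101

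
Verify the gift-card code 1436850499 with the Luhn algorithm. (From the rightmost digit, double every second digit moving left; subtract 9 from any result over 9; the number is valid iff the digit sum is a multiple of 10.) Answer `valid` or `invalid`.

From the right, keep odd positions and double even positions (subtract 9 from any doubled value over 9):
  doubled (positions 2,4,...): 9 0 7 6 2 → sum 24
  kept (positions 1,3,...): 9 4 5 6 4 → sum 28
Total = 52.
52 mod 10 = 2, so the number is invalid.

invalid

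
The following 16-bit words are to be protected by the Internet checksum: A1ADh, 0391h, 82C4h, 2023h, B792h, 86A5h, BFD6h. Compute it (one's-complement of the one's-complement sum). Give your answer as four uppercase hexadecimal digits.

B9CA

One's-complement addition (fold any carry out of bit 15 back into bit 0):
  0xA1AD + 0x0391 = 0x0A53E
  0xA53E + 0x82C4 = 0x12802 → wrap carry → 0x2803
  0x2803 + 0x2023 = 0x04826
  0x4826 + 0xB792 = 0x0FFB8
  0xFFB8 + 0x86A5 = 0x1865D → wrap carry → 0x865E
  0x865E + 0xBFD6 = 0x14634 → wrap carry → 0x4635
One's-complement sum = 0x4635.
Checksum = ~0x4635 & 0xFFFF = 0xB9CA.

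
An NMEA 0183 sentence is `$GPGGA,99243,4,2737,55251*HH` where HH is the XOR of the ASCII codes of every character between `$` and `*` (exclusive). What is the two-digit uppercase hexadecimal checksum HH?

XOR the ASCII codes of the payload characters:
  'G' = 0x47 → acc = 0x47
  'P' = 0x50 → acc = 0x17
  'G' = 0x47 → acc = 0x50
  'G' = 0x47 → acc = 0x17
  'A' = 0x41 → acc = 0x56
  ',' = 0x2C → acc = 0x7A
  '9' = 0x39 → acc = 0x43
  '9' = 0x39 → acc = 0x7A
  '2' = 0x32 → acc = 0x48
  '4' = 0x34 → acc = 0x7C
  '3' = 0x33 → acc = 0x4F
  ',' = 0x2C → acc = 0x63
  '4' = 0x34 → acc = 0x57
  ',' = 0x2C → acc = 0x7B
  '2' = 0x32 → acc = 0x49
  '7' = 0x37 → acc = 0x7E
  '3' = 0x33 → acc = 0x4D
  '7' = 0x37 → acc = 0x7A
  ',' = 0x2C → acc = 0x56
  '5' = 0x35 → acc = 0x63
  '5' = 0x35 → acc = 0x56
  '2' = 0x32 → acc = 0x64
  '5' = 0x35 → acc = 0x51
  '1' = 0x31 → acc = 0x60
Checksum = 0x60.

60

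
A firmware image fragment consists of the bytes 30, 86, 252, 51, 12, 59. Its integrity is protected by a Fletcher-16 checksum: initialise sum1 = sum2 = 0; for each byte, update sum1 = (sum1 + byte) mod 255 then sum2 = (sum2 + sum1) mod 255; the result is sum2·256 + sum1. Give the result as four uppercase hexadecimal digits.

Running sums (mod 255):
  after byte 0 (30): sum1=30, sum2=30
  after byte 1 (86): sum1=116, sum2=146
  after byte 2 (252): sum1=113, sum2=4
  after byte 3 (51): sum1=164, sum2=168
  after byte 4 (12): sum1=176, sum2=89
  after byte 5 (59): sum1=235, sum2=69
Checksum = sum2·256 + sum1 = 69·256 + 235 = 17899 = 0x45EB.

45EB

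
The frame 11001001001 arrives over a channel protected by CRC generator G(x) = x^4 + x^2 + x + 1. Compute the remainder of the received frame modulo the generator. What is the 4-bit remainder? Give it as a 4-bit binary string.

Modulo-2 division of 11001001001 by 10111:
  pos 0: 11001 XOR 10111 = 01110
  pos 1: 11100 XOR 10111 = 01011
  pos 2: 10110 XOR 10111 = 00001
  pos 6: 11001 XOR 10111 = 01110
Remainder = 1110 (nonzero — an error is detected).

1110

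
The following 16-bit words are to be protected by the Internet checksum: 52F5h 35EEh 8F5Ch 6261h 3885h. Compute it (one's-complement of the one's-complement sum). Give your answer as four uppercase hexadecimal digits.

One's-complement addition (fold any carry out of bit 15 back into bit 0):
  0x52F5 + 0x35EE = 0x088E3
  0x88E3 + 0x8F5C = 0x1183F → wrap carry → 0x1840
  0x1840 + 0x6261 = 0x07AA1
  0x7AA1 + 0x3885 = 0x0B326
One's-complement sum = 0xB326.
Checksum = ~0xB326 & 0xFFFF = 0x4CD9.

4CD9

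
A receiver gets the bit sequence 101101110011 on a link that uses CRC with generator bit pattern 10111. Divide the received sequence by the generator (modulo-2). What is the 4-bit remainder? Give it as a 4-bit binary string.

Modulo-2 division of 101101110011 by 10111:
  pos 0: 10110 XOR 10111 = 00001
  pos 4: 11110 XOR 10111 = 01001
  pos 5: 10010 XOR 10111 = 00101
  pos 7: 10111 XOR 10111 = 00000
Remainder = 0000 (zero — the frame passes the CRC check).

0000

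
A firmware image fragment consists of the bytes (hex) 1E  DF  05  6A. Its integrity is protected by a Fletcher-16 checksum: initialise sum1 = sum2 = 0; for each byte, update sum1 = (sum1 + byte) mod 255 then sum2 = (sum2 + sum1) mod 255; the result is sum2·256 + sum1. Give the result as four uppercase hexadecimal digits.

Running sums (mod 255):
  after byte 0 (1E): sum1=30, sum2=30
  after byte 1 (DF): sum1=253, sum2=28
  after byte 2 (05): sum1=3, sum2=31
  after byte 3 (6A): sum1=109, sum2=140
Checksum = sum2·256 + sum1 = 140·256 + 109 = 35949 = 0x8C6D.

8C6D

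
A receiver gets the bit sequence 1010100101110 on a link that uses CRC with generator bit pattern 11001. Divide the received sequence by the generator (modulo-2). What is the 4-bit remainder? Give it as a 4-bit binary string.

0010

Modulo-2 division of 1010100101110 by 11001:
  pos 0: 10101 XOR 11001 = 01100
  pos 1: 11000 XOR 11001 = 00001
  pos 5: 10101 XOR 11001 = 01100
  pos 6: 11001 XOR 11001 = 00000
Remainder = 0010 (nonzero — an error is detected).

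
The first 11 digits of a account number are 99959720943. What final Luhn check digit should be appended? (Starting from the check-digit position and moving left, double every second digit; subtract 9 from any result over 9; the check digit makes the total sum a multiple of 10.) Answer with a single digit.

Partial digits right→left: 3 4 9 0 2 7 9 5 9 9 9
Double every second digit counting from the check-digit position (so the 1st, 3rd, 5th, ... of the partial from the right).
  doubled (with −9 where >9): 6 9 4 9 9 9 → sum 46
  kept as-is: 4 0 7 5 9 → sum 25
Total = 46 + 25 = 71.
Check digit = (10 − (71 mod 10)) mod 10 = 9.

9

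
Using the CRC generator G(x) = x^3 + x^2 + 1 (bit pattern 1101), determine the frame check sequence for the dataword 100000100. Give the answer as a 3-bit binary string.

Append 3 zeros: 100000100000. Divide by 1101 (XOR where the leading bit is 1):
  pos 0: 1000 XOR 1101 = 0101
  pos 1: 1010 XOR 1101 = 0111
  pos 2: 1110 XOR 1101 = 0011
  pos 4: 1110 XOR 1101 = 0011
  pos 6: 1100 XOR 1101 = 0001
Remainder (last 3 bits) = 100. This is the CRC / FCS.

100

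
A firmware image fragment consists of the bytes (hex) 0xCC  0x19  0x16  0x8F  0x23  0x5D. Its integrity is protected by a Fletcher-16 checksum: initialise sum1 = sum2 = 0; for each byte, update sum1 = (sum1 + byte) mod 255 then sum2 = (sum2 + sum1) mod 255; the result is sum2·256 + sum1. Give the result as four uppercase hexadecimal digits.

F40C

Running sums (mod 255):
  after byte 0 (0xCC): sum1=204, sum2=204
  after byte 1 (0x19): sum1=229, sum2=178
  after byte 2 (0x16): sum1=251, sum2=174
  after byte 3 (0x8F): sum1=139, sum2=58
  after byte 4 (0x23): sum1=174, sum2=232
  after byte 5 (0x5D): sum1=12, sum2=244
Checksum = sum2·256 + sum1 = 244·256 + 12 = 62476 = 0xF40C.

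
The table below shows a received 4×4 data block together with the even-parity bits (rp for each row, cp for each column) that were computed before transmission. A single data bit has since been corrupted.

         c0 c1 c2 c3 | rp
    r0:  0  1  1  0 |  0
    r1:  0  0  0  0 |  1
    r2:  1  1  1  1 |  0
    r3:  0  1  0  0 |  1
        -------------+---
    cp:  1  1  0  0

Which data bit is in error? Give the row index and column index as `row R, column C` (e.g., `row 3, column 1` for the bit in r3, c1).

Recompute each row's even parity and compare to rp:
  r0: data parity 0, sent rp 0 → ok
  r1: data parity 0, sent rp 1 → mismatch
  r2: data parity 0, sent rp 0 → ok
  r3: data parity 1, sent rp 1 → ok
Recompute each column's even parity and compare to cp:
  c0: data parity 1, sent cp 1 → ok
  c1: data parity 1, sent cp 1 → ok
  c2: data parity 0, sent cp 0 → ok
  c3: data parity 1, sent cp 0 → mismatch
Exactly one row (r1) and one column (c3) fail → the flipped bit is at their intersection.

row 1, column 3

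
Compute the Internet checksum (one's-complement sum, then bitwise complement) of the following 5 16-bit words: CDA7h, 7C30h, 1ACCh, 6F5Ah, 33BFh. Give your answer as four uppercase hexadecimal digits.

F841

One's-complement addition (fold any carry out of bit 15 back into bit 0):
  0xCDA7 + 0x7C30 = 0x149D7 → wrap carry → 0x49D8
  0x49D8 + 0x1ACC = 0x064A4
  0x64A4 + 0x6F5A = 0x0D3FE
  0xD3FE + 0x33BF = 0x107BD → wrap carry → 0x07BE
One's-complement sum = 0x07BE.
Checksum = ~0x07BE & 0xFFFF = 0xF841.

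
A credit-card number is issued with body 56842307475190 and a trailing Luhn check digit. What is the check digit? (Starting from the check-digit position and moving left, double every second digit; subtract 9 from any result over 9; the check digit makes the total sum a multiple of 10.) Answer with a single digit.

Partial digits right→left: 0 9 1 5 7 4 7 0 3 2 4 8 6 5
Double every second digit counting from the check-digit position (so the 1st, 3rd, 5th, ... of the partial from the right).
  doubled (with −9 where >9): 0 2 5 5 6 8 3 → sum 29
  kept as-is: 9 5 4 0 2 8 5 → sum 33
Total = 29 + 33 = 62.
Check digit = (10 − (62 mod 10)) mod 10 = 8.

8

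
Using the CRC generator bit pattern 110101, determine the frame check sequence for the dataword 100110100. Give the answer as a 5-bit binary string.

11000

Append 5 zeros: 10011010000000. Divide by 110101 (XOR where the leading bit is 1):
  pos 0: 100110 XOR 110101 = 010011
  pos 1: 100111 XOR 110101 = 010010
  pos 2: 100100 XOR 110101 = 010001
  pos 3: 100010 XOR 110101 = 010111
  pos 4: 101110 XOR 110101 = 011011
  pos 5: 110110 XOR 110101 = 000011
Remainder (last 5 bits) = 11000. This is the CRC / FCS.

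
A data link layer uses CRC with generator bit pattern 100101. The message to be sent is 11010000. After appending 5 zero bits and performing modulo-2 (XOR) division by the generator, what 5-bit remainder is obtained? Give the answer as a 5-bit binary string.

10011

Append 5 zeros: 1101000000000. Divide by 100101 (XOR where the leading bit is 1):
  pos 0: 110100 XOR 100101 = 010001
  pos 1: 100010 XOR 100101 = 000111
  pos 4: 111000 XOR 100101 = 011101
  pos 5: 111010 XOR 100101 = 011111
  pos 6: 111110 XOR 100101 = 011011
  pos 7: 110110 XOR 100101 = 010011
Remainder (last 5 bits) = 10011. This is the CRC / FCS.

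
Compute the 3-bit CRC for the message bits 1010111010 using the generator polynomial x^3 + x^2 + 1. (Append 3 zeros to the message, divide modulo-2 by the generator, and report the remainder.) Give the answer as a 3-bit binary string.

Append 3 zeros: 1010111010000. Divide by 1101 (XOR where the leading bit is 1):
  pos 0: 1010 XOR 1101 = 0111
  pos 1: 1111 XOR 1101 = 0010
  pos 3: 1011 XOR 1101 = 0110
  pos 4: 1100 XOR 1101 = 0001
  pos 7: 1100 XOR 1101 = 0001
Remainder (last 3 bits) = 100. This is the CRC / FCS.

100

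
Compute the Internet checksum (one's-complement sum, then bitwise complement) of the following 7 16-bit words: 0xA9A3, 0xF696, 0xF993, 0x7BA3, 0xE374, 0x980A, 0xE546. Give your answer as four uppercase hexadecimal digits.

89C7

One's-complement addition (fold any carry out of bit 15 back into bit 0):
  0xA9A3 + 0xF696 = 0x1A039 → wrap carry → 0xA03A
  0xA03A + 0xF993 = 0x199CD → wrap carry → 0x99CE
  0x99CE + 0x7BA3 = 0x11571 → wrap carry → 0x1572
  0x1572 + 0xE374 = 0x0F8E6
  0xF8E6 + 0x980A = 0x190F0 → wrap carry → 0x90F1
  0x90F1 + 0xE546 = 0x17637 → wrap carry → 0x7638
One's-complement sum = 0x7638.
Checksum = ~0x7638 & 0xFFFF = 0x89C7.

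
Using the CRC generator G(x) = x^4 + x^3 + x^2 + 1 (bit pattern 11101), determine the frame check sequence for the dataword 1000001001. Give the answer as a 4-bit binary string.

Append 4 zeros: 10000010010000. Divide by 11101 (XOR where the leading bit is 1):
  pos 0: 10000 XOR 11101 = 01101
  pos 1: 11010 XOR 11101 = 00111
  pos 3: 11110 XOR 11101 = 00011
  pos 6: 11010 XOR 11101 = 00111
  pos 8: 11100 XOR 11101 = 00001
Remainder (last 4 bits) = 0010. This is the CRC / FCS.

0010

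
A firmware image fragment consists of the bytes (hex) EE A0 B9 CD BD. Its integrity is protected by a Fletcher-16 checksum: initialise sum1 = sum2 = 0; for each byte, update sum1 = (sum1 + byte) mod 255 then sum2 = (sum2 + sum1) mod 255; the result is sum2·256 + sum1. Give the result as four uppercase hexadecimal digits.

B3D4

Running sums (mod 255):
  after byte 0 (EE): sum1=238, sum2=238
  after byte 1 (A0): sum1=143, sum2=126
  after byte 2 (B9): sum1=73, sum2=199
  after byte 3 (CD): sum1=23, sum2=222
  after byte 4 (BD): sum1=212, sum2=179
Checksum = sum2·256 + sum1 = 179·256 + 212 = 46036 = 0xB3D4.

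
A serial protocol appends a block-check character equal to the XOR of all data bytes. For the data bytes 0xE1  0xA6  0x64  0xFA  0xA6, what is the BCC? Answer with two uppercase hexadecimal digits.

XOR the bytes together:
  start with 0xE1
  0xE1 ⊕ 0xA6 = 0x47
  0x47 ⊕ 0x64 = 0x23
  0x23 ⊕ 0xFA = 0xD9
  0xD9 ⊕ 0xA6 = 0x7F

7F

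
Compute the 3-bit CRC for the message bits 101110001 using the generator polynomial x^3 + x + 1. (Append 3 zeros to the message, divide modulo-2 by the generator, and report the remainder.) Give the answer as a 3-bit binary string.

Append 3 zeros: 101110001000. Divide by 1011 (XOR where the leading bit is 1):
  pos 0: 1011 XOR 1011 = 0000
  pos 4: 1000 XOR 1011 = 0011
  pos 6: 1110 XOR 1011 = 0101
  pos 7: 1010 XOR 1011 = 0001
Remainder (last 3 bits) = 010. This is the CRC / FCS.

010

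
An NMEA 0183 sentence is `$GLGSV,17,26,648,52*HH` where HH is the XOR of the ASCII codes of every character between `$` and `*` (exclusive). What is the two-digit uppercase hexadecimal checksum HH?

XOR the ASCII codes of the payload characters:
  'G' = 0x47 → acc = 0x47
  'L' = 0x4C → acc = 0x0B
  'G' = 0x47 → acc = 0x4C
  'S' = 0x53 → acc = 0x1F
  'V' = 0x56 → acc = 0x49
  ',' = 0x2C → acc = 0x65
  '1' = 0x31 → acc = 0x54
  '7' = 0x37 → acc = 0x63
  ',' = 0x2C → acc = 0x4F
  '2' = 0x32 → acc = 0x7D
  '6' = 0x36 → acc = 0x4B
  ',' = 0x2C → acc = 0x67
  '6' = 0x36 → acc = 0x51
  '4' = 0x34 → acc = 0x65
  '8' = 0x38 → acc = 0x5D
  ',' = 0x2C → acc = 0x71
  '5' = 0x35 → acc = 0x44
  '2' = 0x32 → acc = 0x76
Checksum = 0x76.

76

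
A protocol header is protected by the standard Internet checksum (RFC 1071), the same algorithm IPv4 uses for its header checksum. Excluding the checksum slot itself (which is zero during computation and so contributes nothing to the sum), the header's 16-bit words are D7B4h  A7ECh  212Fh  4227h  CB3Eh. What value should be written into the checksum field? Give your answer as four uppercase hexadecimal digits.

51C9

One's-complement addition (fold any carry out of bit 15 back into bit 0):
  0xD7B4 + 0xA7EC = 0x17FA0 → wrap carry → 0x7FA1
  0x7FA1 + 0x212F = 0x0A0D0
  0xA0D0 + 0x4227 = 0x0E2F7
  0xE2F7 + 0xCB3E = 0x1AE35 → wrap carry → 0xAE36
One's-complement sum = 0xAE36.
Checksum = ~0xAE36 & 0xFFFF = 0x51C9.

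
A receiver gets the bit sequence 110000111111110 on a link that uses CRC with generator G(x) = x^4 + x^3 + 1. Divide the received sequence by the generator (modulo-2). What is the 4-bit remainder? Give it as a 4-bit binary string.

Modulo-2 division of 110000111111110 by 11001:
  pos 0: 11000 XOR 11001 = 00001
  pos 4: 10111 XOR 11001 = 01110
  pos 5: 11101 XOR 11001 = 00100
  pos 7: 10011 XOR 11001 = 01010
  pos 8: 10101 XOR 11001 = 01100
  pos 9: 11001 XOR 11001 = 00000
Remainder = 0000 (zero — the frame passes the CRC check).

0000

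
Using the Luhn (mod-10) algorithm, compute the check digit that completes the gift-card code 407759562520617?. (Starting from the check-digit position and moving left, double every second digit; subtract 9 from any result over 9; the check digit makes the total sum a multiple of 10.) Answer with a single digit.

1

Partial digits right→left: 7 1 6 0 2 5 2 6 5 9 5 7 7 0 4
Double every second digit counting from the check-digit position (so the 1st, 3rd, 5th, ... of the partial from the right).
  doubled (with −9 where >9): 5 3 4 4 1 1 5 8 → sum 31
  kept as-is: 1 0 5 6 9 7 0 → sum 28
Total = 31 + 28 = 59.
Check digit = (10 − (59 mod 10)) mod 10 = 1.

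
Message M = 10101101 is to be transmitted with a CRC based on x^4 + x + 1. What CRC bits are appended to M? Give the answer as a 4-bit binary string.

0000

Append 4 zeros: 101011010000. Divide by 10011 (XOR where the leading bit is 1):
  pos 0: 10101 XOR 10011 = 00110
  pos 2: 11010 XOR 10011 = 01001
  pos 3: 10011 XOR 10011 = 00000
Remainder (last 4 bits) = 0000. This is the CRC / FCS.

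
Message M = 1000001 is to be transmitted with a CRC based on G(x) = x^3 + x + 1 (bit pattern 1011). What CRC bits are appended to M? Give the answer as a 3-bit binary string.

111

Append 3 zeros: 1000001000. Divide by 1011 (XOR where the leading bit is 1):
  pos 0: 1000 XOR 1011 = 0011
  pos 2: 1100 XOR 1011 = 0111
  pos 3: 1111 XOR 1011 = 0100
  pos 4: 1000 XOR 1011 = 0011
  pos 6: 1100 XOR 1011 = 0111
Remainder (last 3 bits) = 111. This is the CRC / FCS.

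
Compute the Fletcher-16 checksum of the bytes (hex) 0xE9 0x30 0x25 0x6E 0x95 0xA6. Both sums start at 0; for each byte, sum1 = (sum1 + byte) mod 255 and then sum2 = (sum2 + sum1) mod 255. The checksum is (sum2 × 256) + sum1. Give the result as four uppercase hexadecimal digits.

1EE9

Running sums (mod 255):
  after byte 0 (0xE9): sum1=233, sum2=233
  after byte 1 (0x30): sum1=26, sum2=4
  after byte 2 (0x25): sum1=63, sum2=67
  after byte 3 (0x6E): sum1=173, sum2=240
  after byte 4 (0x95): sum1=67, sum2=52
  after byte 5 (0xA6): sum1=233, sum2=30
Checksum = sum2·256 + sum1 = 30·256 + 233 = 7913 = 0x1EE9.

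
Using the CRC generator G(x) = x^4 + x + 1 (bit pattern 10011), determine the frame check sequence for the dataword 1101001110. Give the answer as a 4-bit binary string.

Append 4 zeros: 11010011100000. Divide by 10011 (XOR where the leading bit is 1):
  pos 0: 11010 XOR 10011 = 01001
  pos 1: 10010 XOR 10011 = 00001
  pos 5: 11110 XOR 10011 = 01101
  pos 6: 11010 XOR 10011 = 01001
  pos 7: 10010 XOR 10011 = 00001
Remainder (last 4 bits) = 0100. This is the CRC / FCS.

0100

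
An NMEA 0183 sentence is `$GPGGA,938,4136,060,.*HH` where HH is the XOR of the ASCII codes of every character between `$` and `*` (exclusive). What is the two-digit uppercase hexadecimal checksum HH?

XOR the ASCII codes of the payload characters:
  'G' = 0x47 → acc = 0x47
  'P' = 0x50 → acc = 0x17
  'G' = 0x47 → acc = 0x50
  'G' = 0x47 → acc = 0x17
  'A' = 0x41 → acc = 0x56
  ',' = 0x2C → acc = 0x7A
  '9' = 0x39 → acc = 0x43
  '3' = 0x33 → acc = 0x70
  '8' = 0x38 → acc = 0x48
  ',' = 0x2C → acc = 0x64
  '4' = 0x34 → acc = 0x50
  '1' = 0x31 → acc = 0x61
  '3' = 0x33 → acc = 0x52
  '6' = 0x36 → acc = 0x64
  ',' = 0x2C → acc = 0x48
  '0' = 0x30 → acc = 0x78
  '6' = 0x36 → acc = 0x4E
  '0' = 0x30 → acc = 0x7E
  ',' = 0x2C → acc = 0x52
  '.' = 0x2E → acc = 0x7C
Checksum = 0x7C.

7C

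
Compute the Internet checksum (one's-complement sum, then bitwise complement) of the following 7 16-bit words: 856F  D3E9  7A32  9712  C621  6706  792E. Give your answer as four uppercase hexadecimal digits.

EF0A

One's-complement addition (fold any carry out of bit 15 back into bit 0):
  0x856F + 0xD3E9 = 0x15958 → wrap carry → 0x5959
  0x5959 + 0x7A32 = 0x0D38B
  0xD38B + 0x9712 = 0x16A9D → wrap carry → 0x6A9E
  0x6A9E + 0xC621 = 0x130BF → wrap carry → 0x30C0
  0x30C0 + 0x6706 = 0x097C6
  0x97C6 + 0x792E = 0x110F4 → wrap carry → 0x10F5
One's-complement sum = 0x10F5.
Checksum = ~0x10F5 & 0xFFFF = 0xEF0A.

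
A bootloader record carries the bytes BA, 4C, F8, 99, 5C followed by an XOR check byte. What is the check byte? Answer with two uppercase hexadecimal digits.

CB

XOR the bytes together:
  start with 0xBA
  0xBA ⊕ 0x4C = 0xF6
  0xF6 ⊕ 0xF8 = 0x0E
  0x0E ⊕ 0x99 = 0x97
  0x97 ⊕ 0x5C = 0xCB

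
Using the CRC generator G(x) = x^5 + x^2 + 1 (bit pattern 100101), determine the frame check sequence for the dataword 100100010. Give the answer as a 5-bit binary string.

Append 5 zeros: 10010001000000. Divide by 100101 (XOR where the leading bit is 1):
  pos 0: 100100 XOR 100101 = 000001
  pos 5: 101000 XOR 100101 = 001101
  pos 7: 110100 XOR 100101 = 010001
  pos 8: 100010 XOR 100101 = 000111
Remainder (last 5 bits) = 00111. This is the CRC / FCS.

00111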